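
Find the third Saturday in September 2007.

September 15, 2007

September 1, 2007 is a Saturday.
The first Saturday is therefore September 1 (same day).
The third Saturday is 1 + 2×7 = September 15.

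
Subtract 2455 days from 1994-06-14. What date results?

September 24, 1987

−365 (one year) → Jun 14, 1993 (2090 left).
−365 (one year) → Jun 14, 1992 (1725 left).
−366 (one year; includes Feb 29, 1992) → Jun 14, 1991 (1359 left).
−365 (one year) → Jun 14, 1990 (994 left).
−365 (one year) → Jun 14, 1989 (629 left).
−365 (one year) → Jun 14, 1988 (264 left).
−14 → May 31, 1988 (end of May, 31 days; 250 left).
−31 → Apr 30, 1988 (end of Apr, 30 days; 219 left).
−30 → Mar 31, 1988 (end of Mar, 31 days; 189 left).
−31 → Feb 29, 1988 (end of Feb, 29 days; 158 left).
−29 → Jan 31, 1988 (end of Jan, 31 days; 129 left).
−31 → Dec 31, 1987 (end of Dec, 31 days; 98 left).
−31 → Nov 30, 1987 (end of Nov, 30 days; 67 left).
−30 → Oct 31, 1987 (end of Oct, 31 days; 37 left).
−31 → Sep 30, 1987 (end of Sep, 30 days; 6 left).
−6 → Sep 24, 1987.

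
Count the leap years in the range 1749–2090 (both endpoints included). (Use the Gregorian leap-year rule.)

Multiples of 4 in [1749,2090]: 85.
Of those, multiples of 100: 3 (not leap unless ÷400).
Multiples of 400: 1.
Leap years = 85 − 3 + 1 = 83.

83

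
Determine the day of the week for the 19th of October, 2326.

Tuesday

Doomsday rule: the anchor day for the 2300s is Wednesday. For year 26: 26÷12 = 2 r 2, and 2÷4 = 0, so 2+2+0 = 4.
Wednesday + 4 ≡ Sunday — that's 2326's doomsday.
In October the doomsday date is Oct 10.
Oct 19 is 9 days after Oct 10; 9 mod 7 = 2, so Sunday + 2 = Tuesday.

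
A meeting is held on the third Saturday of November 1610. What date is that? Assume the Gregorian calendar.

November 20, 1610

November 1, 1610 is a Monday.
The first Saturday is therefore November 6 (5 days later).
The third Saturday is 6 + 2×7 = November 20.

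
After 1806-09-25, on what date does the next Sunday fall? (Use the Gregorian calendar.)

September 28, 1806

Sep 25, 1806 is a Thursday.
From Thursday to the next Sunday is 3 days.
Sep 25, 1806 + 3 = Sep 28, 1806.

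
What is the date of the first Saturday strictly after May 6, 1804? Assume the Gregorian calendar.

May 12, 1804

May 6, 1804 is a Sunday.
From Sunday to the next Saturday is 6 days.
May 6, 1804 + 6 = May 12, 1804.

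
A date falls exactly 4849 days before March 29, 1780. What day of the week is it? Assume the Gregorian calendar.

First find the weekday of Mar 29, 1780. Doomsday rule: the anchor day for the 1700s is Sunday. For year 80: 80÷12 = 6 r 8, and 8÷4 = 2, so 6+8+2 = 16.
Sunday + 16 ≡ Tuesday — that's 1780's doomsday.
In March the doomsday date is Mar 14.
Mar 29 is 15 days after Mar 14; 15 mod 7 = 1, so Tuesday + 1 = Wednesday.
4849 mod 7 = 5, so 4849 days before a Wednesday is Wednesday − 5 = Friday.

Friday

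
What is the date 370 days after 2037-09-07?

September 12, 2038

Sep has 30 days: +24 → Oct 1, 2037 (346 left).
Oct has 31 days: +31 → Nov 1, 2037 (315 left).
Nov has 30 days: +30 → Dec 1, 2037 (285 left).
Dec has 31 days: +31 → Jan 1, 2038 (254 left).
Jan has 31 days: +31 → Feb 1, 2038 (223 left).
Feb has 28 days: +28 → Mar 1, 2038 (195 left).
Mar has 31 days: +31 → Apr 1, 2038 (164 left).
Apr has 30 days: +30 → May 1, 2038 (134 left).
May has 31 days: +31 → Jun 1, 2038 (103 left).
Jun has 30 days: +30 → Jul 1, 2038 (73 left).
Jul has 31 days: +31 → Aug 1, 2038 (42 left).
Aug has 31 days: +31 → Sep 1, 2038 (11 left).
+11 → Sep 12, 2038.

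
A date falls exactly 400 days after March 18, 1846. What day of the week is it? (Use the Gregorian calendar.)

Thursday

First find the weekday of Mar 18, 1846. Doomsday rule: the anchor day for the 1800s is Friday. For year 46: 46÷12 = 3 r 10, and 10÷4 = 2, so 3+10+2 = 15.
Friday + 15 ≡ Saturday — that's 1846's doomsday.
In March the doomsday date is Mar 14.
Mar 18 is 4 days after Mar 14; 4 mod 7 = 4, so Saturday + 4 = Wednesday.
400 mod 7 = 1, so 400 days after a Wednesday is Wednesday + 1 = Thursday.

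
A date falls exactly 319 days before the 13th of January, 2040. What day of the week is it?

Monday

First find the weekday of Jan 13, 2040. Doomsday rule: the anchor day for the 2000s is Tuesday. For year 40: 40÷12 = 3 r 4, and 4÷4 = 1, so 3+4+1 = 8.
Tuesday + 8 ≡ Wednesday — that's 2040's doomsday.
In January the doomsday date is Jan 4 (2040 is a leap year (divisible by 4)).
Jan 13 is 9 days after Jan 4; 9 mod 7 = 2, so Wednesday + 2 = Friday.
319 mod 7 = 4, so 319 days before a Friday is Friday − 4 = Monday.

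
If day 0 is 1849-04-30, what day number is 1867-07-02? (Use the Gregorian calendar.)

Apr 30, 1849 → Apr 30, 1850: 365 days.
Apr 30, 1850 → Apr 30, 1851: 365 days.
Apr 30, 1851 → Apr 30, 1852: 366 days (Feb 29, 1852 is in that span).
Apr 30, 1852 → Apr 30, 1853: 365 days.
Apr 30, 1853 → Apr 30, 1854: 365 days.
Apr 30, 1854 → Apr 30, 1855: 365 days.
Apr 30, 1855 → Apr 30, 1856: 366 days (Feb 29, 1856 is in that span).
Apr 30, 1856 → Apr 30, 1857: 365 days.
Apr 30, 1857 → Apr 30, 1858: 365 days.
Apr 30, 1858 → Apr 30, 1859: 365 days.
Apr 30, 1859 → Apr 30, 1860: 366 days (Feb 29, 1860 is in that span).
Apr 30, 1860 → Apr 30, 1861: 365 days.
Apr 30, 1861 → Apr 30, 1862: 365 days.
Apr 30, 1862 → Apr 30, 1863: 365 days.
Apr 30, 1863 → Apr 30, 1864: 366 days (Feb 29, 1864 is in that span).
Apr 30, 1864 → Apr 30, 1865: 365 days.
Apr 30, 1865 → Apr 30, 1866: 365 days.
Apr 30, 1866 → Apr 30, 1867: 365 days.
Apr 30, 1867 → May 30, 1867: 30 days (April has 30).
May 30, 1867 → Jun 30, 1867: 31 days (May has 31).
Jun 30, 1867 → Jul 2, 1867: 2 days.
Total: 6637 days.

6637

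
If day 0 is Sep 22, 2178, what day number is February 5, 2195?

Sep 22, 2178 → Sep 22, 2179: 365 days.
Sep 22, 2179 → Sep 22, 2180: 366 days (Feb 29, 2180 is in that span).
Sep 22, 2180 → Sep 22, 2181: 365 days.
Sep 22, 2181 → Sep 22, 2182: 365 days.
Sep 22, 2182 → Sep 22, 2183: 365 days.
Sep 22, 2183 → Sep 22, 2184: 366 days (Feb 29, 2184 is in that span).
Sep 22, 2184 → Sep 22, 2185: 365 days.
Sep 22, 2185 → Sep 22, 2186: 365 days.
Sep 22, 2186 → Sep 22, 2187: 365 days.
Sep 22, 2187 → Sep 22, 2188: 366 days (Feb 29, 2188 is in that span).
Sep 22, 2188 → Sep 22, 2189: 365 days.
Sep 22, 2189 → Sep 22, 2190: 365 days.
Sep 22, 2190 → Sep 22, 2191: 365 days.
Sep 22, 2191 → Sep 22, 2192: 366 days (Feb 29, 2192 is in that span).
Sep 22, 2192 → Sep 22, 2193: 365 days.
Sep 22, 2193 → Sep 22, 2194: 365 days.
Sep 22, 2194 → Oct 22, 2194: 30 days (September has 30).
Oct 22, 2194 → Nov 22, 2194: 31 days (October has 31).
Nov 22, 2194 → Dec 22, 2194: 30 days (November has 30).
Dec 22, 2194 → Jan 22, 2195: 31 days (December has 31).
Jan 22, 2195 → Feb 5, 2195: 14 days.
Total: 5980 days.

5980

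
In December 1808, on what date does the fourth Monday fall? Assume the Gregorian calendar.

December 26, 1808

December 1, 1808 is a Thursday.
The first Monday is therefore December 5 (4 days later).
The fourth Monday is 5 + 3×7 = December 26.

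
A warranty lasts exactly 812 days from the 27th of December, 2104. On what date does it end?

March 19, 2107

+365 (one year) → Dec 27, 2105 (447 left).
+365 (one year) → Dec 27, 2106 (82 left).
Dec has 31 days: +5 → Jan 1, 2107 (77 left).
Jan has 31 days: +31 → Feb 1, 2107 (46 left).
Feb has 28 days: +28 → Mar 1, 2107 (18 left).
+18 → Mar 19, 2107.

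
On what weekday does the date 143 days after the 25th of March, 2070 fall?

Friday

First find the weekday of Mar 25, 2070. Doomsday rule: the anchor day for the 2000s is Tuesday. For year 70: 70÷12 = 5 r 10, and 10÷4 = 2, so 5+10+2 = 17.
Tuesday + 17 ≡ Friday — that's 2070's doomsday.
In March the doomsday date is Mar 14.
Mar 25 is 11 days after Mar 14; 11 mod 7 = 4, so Friday + 4 = Tuesday.
143 mod 7 = 3, so 143 days after a Tuesday is Tuesday + 3 = Friday.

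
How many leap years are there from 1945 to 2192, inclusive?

61

Multiples of 4 in [1945,2192]: 62.
Of those, multiples of 100: 2 (not leap unless ÷400).
Multiples of 400: 1.
Leap years = 62 − 2 + 1 = 61.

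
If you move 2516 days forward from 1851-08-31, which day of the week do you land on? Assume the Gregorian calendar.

Aug 31, 1851 is a Sunday.
2516 mod 7 = 3, so 2516 days after a Sunday is Sunday + 3 = Wednesday.

Wednesday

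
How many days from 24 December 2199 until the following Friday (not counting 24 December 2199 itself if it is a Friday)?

Dec 24, 2199 is a Tuesday.
From Tuesday to the next Friday is 3 days.

3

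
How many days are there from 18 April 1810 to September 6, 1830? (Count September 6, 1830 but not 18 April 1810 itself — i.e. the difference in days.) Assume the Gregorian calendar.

7446

Apr 18, 1810 → Apr 18, 1811: 365 days.
Apr 18, 1811 → Apr 18, 1812: 366 days (Feb 29, 1812 is in that span).
Apr 18, 1812 → Apr 18, 1813: 365 days.
Apr 18, 1813 → Apr 18, 1814: 365 days.
Apr 18, 1814 → Apr 18, 1815: 365 days.
Apr 18, 1815 → Apr 18, 1816: 366 days (Feb 29, 1816 is in that span).
Apr 18, 1816 → Apr 18, 1817: 365 days.
Apr 18, 1817 → Apr 18, 1818: 365 days.
Apr 18, 1818 → Apr 18, 1819: 365 days.
Apr 18, 1819 → Apr 18, 1820: 366 days (Feb 29, 1820 is in that span).
Apr 18, 1820 → Apr 18, 1821: 365 days.
Apr 18, 1821 → Apr 18, 1822: 365 days.
Apr 18, 1822 → Apr 18, 1823: 365 days.
Apr 18, 1823 → Apr 18, 1824: 366 days (Feb 29, 1824 is in that span).
Apr 18, 1824 → Apr 18, 1825: 365 days.
Apr 18, 1825 → Apr 18, 1826: 365 days.
Apr 18, 1826 → Apr 18, 1827: 365 days.
Apr 18, 1827 → Apr 18, 1828: 366 days (Feb 29, 1828 is in that span).
Apr 18, 1828 → Apr 18, 1829: 365 days.
Apr 18, 1829 → Apr 18, 1830: 365 days.
Apr 18, 1830 → May 18, 1830: 30 days (April has 30).
May 18, 1830 → Jun 18, 1830: 31 days (May has 31).
Jun 18, 1830 → Jul 18, 1830: 30 days (June has 30).
Jul 18, 1830 → Aug 18, 1830: 31 days (July has 31).
Aug 18, 1830 → Sep 6, 1830: 19 days.
Total: 7446 days.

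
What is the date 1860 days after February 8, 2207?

+365 (one year) → Feb 8, 2208 (1495 left).
+366 (one year; includes Feb 29, 2208) → Feb 8, 2209 (1129 left).
+365 (one year) → Feb 8, 2210 (764 left).
+365 (one year) → Feb 8, 2211 (399 left).
Feb has 28 days: +21 → Mar 1, 2211 (378 left).
Mar has 31 days: +31 → Apr 1, 2211 (347 left).
Apr has 30 days: +30 → May 1, 2211 (317 left).
May has 31 days: +31 → Jun 1, 2211 (286 left).
Jun has 30 days: +30 → Jul 1, 2211 (256 left).
Jul has 31 days: +31 → Aug 1, 2211 (225 left).
Aug has 31 days: +31 → Sep 1, 2211 (194 left).
Sep has 30 days: +30 → Oct 1, 2211 (164 left).
Oct has 31 days: +31 → Nov 1, 2211 (133 left).
Nov has 30 days: +30 → Dec 1, 2211 (103 left).
Dec has 31 days: +31 → Jan 1, 2212 (72 left).
Jan has 31 days: +31 → Feb 1, 2212 (41 left).
Feb has 29 days: +29 → Mar 1, 2212 (12 left).
+12 → Mar 13, 2212.

March 13, 2212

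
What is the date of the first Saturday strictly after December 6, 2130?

Dec 6, 2130 is a Wednesday.
From Wednesday to the next Saturday is 3 days.
Dec 6, 2130 + 3 = Dec 9, 2130.

December 9, 2130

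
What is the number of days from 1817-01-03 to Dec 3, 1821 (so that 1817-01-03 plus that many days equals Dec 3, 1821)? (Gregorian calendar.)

1795

Jan 3, 1817 → Jan 3, 1818: 365 days.
Jan 3, 1818 → Jan 3, 1819: 365 days.
Jan 3, 1819 → Jan 3, 1820: 365 days.
Jan 3, 1820 → Jan 3, 1821: 366 days (Feb 29, 1820 is in that span).
Jan 3, 1821 → Feb 3, 1821: 31 days (January has 31).
Feb 3, 1821 → Mar 3, 1821: 28 days (February has 28).
Mar 3, 1821 → Apr 3, 1821: 31 days (March has 31).
Apr 3, 1821 → May 3, 1821: 30 days (April has 30).
May 3, 1821 → Jun 3, 1821: 31 days (May has 31).
Jun 3, 1821 → Jul 3, 1821: 30 days (June has 30).
Jul 3, 1821 → Aug 3, 1821: 31 days (July has 31).
Aug 3, 1821 → Sep 3, 1821: 31 days (August has 31).
Sep 3, 1821 → Oct 3, 1821: 30 days (September has 30).
Oct 3, 1821 → Nov 3, 1821: 31 days (October has 31).
Nov 3, 1821 → Dec 3, 1821: 30 days.
Total: 1795 days.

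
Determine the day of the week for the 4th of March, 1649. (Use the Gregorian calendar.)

Doomsday rule: the anchor day for the 1600s is Tuesday. For year 49: 49÷12 = 4 r 1, and 1÷4 = 0, so 4+1+0 = 5.
Tuesday + 5 ≡ Sunday — that's 1649's doomsday.
In March the doomsday date is Mar 14.
Mar 4 is 10 days before Mar 14; 10 mod 7 = 3, so Sunday − 3 = Thursday.

Thursday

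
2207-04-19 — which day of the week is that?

Doomsday rule: the anchor day for the 2200s is Friday. For year 07: 7÷12 = 0 r 7, and 7÷4 = 1, so 0+7+1 = 8.
Friday + 8 ≡ Saturday — that's 2207's doomsday.
In April the doomsday date is Apr 4.
Apr 19 is 15 days after Apr 4; 15 mod 7 = 1, so Saturday + 1 = Sunday.

Sunday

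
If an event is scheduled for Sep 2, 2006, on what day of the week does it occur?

January 1, 2006 is a Sunday.
Jan 1, 2006 → Feb 1, 2006: 31 days (January has 31).
Feb 1, 2006 → Mar 1, 2006: 28 days (February has 28).
Mar 1, 2006 → Apr 1, 2006: 31 days (March has 31).
Apr 1, 2006 → May 1, 2006: 30 days (April has 30).
May 1, 2006 → Jun 1, 2006: 31 days (May has 31).
Jun 1, 2006 → Jul 1, 2006: 30 days (June has 30).
Jul 1, 2006 → Aug 1, 2006: 31 days (July has 31).
Aug 1, 2006 → Sep 1, 2006: 31 days (August has 31).
Sep 1, 2006 → Sep 2, 2006: 1 days.
Total: 244 days.
244 mod 7 = 6, so Sunday + 6 = Saturday.

Saturday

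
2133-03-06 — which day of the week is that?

Friday

Doomsday rule: the anchor day for the 2100s is Sunday. For year 33: 33÷12 = 2 r 9, and 9÷4 = 2, so 2+9+2 = 13.
Sunday + 13 ≡ Saturday — that's 2133's doomsday.
In March the doomsday date is Mar 14.
Mar 6 is 8 days before Mar 14; 8 mod 7 = 1, so Saturday − 1 = Friday.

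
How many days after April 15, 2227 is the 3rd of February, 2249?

Apr 15, 2227 → Apr 15, 2228: 366 days (Feb 29, 2228 is in that span).
Apr 15, 2228 → Apr 15, 2229: 365 days.
Apr 15, 2229 → Apr 15, 2230: 365 days.
Apr 15, 2230 → Apr 15, 2231: 365 days.
Apr 15, 2231 → Apr 15, 2232: 366 days (Feb 29, 2232 is in that span).
Apr 15, 2232 → Apr 15, 2233: 365 days.
Apr 15, 2233 → Apr 15, 2234: 365 days.
Apr 15, 2234 → Apr 15, 2235: 365 days.
Apr 15, 2235 → Apr 15, 2236: 366 days (Feb 29, 2236 is in that span).
Apr 15, 2236 → Apr 15, 2237: 365 days.
Apr 15, 2237 → Apr 15, 2238: 365 days.
Apr 15, 2238 → Apr 15, 2239: 365 days.
Apr 15, 2239 → Apr 15, 2240: 366 days (Feb 29, 2240 is in that span).
Apr 15, 2240 → Apr 15, 2241: 365 days.
Apr 15, 2241 → Apr 15, 2242: 365 days.
Apr 15, 2242 → Apr 15, 2243: 365 days.
Apr 15, 2243 → Apr 15, 2244: 366 days (Feb 29, 2244 is in that span).
Apr 15, 2244 → Apr 15, 2245: 365 days.
Apr 15, 2245 → Apr 15, 2246: 365 days.
Apr 15, 2246 → Apr 15, 2247: 365 days.
Apr 15, 2247 → Apr 15, 2248: 366 days (Feb 29, 2248 is in that span).
Apr 15, 2248 → May 15, 2248: 30 days (April has 30).
May 15, 2248 → Jun 15, 2248: 31 days (May has 31).
Jun 15, 2248 → Jul 15, 2248: 30 days (June has 30).
Jul 15, 2248 → Aug 15, 2248: 31 days (July has 31).
Aug 15, 2248 → Sep 15, 2248: 31 days (August has 31).
Sep 15, 2248 → Oct 15, 2248: 30 days (September has 30).
Oct 15, 2248 → Nov 15, 2248: 31 days (October has 31).
Nov 15, 2248 → Dec 15, 2248: 30 days (November has 30).
Dec 15, 2248 → Jan 15, 2249: 31 days (December has 31).
Jan 15, 2249 → Feb 3, 2249: 19 days.
Total: 7965 days.

7965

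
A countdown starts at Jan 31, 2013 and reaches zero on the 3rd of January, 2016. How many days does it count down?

Jan 31, 2013 → Jan 31, 2014: 365 days.
Jan 31, 2014 → Jan 31, 2015: 365 days.
Jan 31, 2015 → Feb 28, 2015: 28 days (January has 31).
Feb 28, 2015 → Mar 28, 2015: 28 days (February has 28).
Mar 28, 2015 → Apr 28, 2015: 31 days (March has 31).
Apr 28, 2015 → May 28, 2015: 30 days (April has 30).
May 28, 2015 → Jun 28, 2015: 31 days (May has 31).
Jun 28, 2015 → Jul 28, 2015: 30 days (June has 30).
Jul 28, 2015 → Aug 28, 2015: 31 days (July has 31).
Aug 28, 2015 → Sep 28, 2015: 31 days (August has 31).
Sep 28, 2015 → Oct 28, 2015: 30 days (September has 30).
Oct 28, 2015 → Nov 28, 2015: 31 days (October has 31).
Nov 28, 2015 → Dec 28, 2015: 30 days (November has 30).
Dec 28, 2015 → Jan 3, 2016: 6 days.
Total: 1067 days.

1067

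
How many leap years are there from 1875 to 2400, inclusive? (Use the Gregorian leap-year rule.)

128

Multiples of 4 in [1875,2400]: 132.
Of those, multiples of 100: 6 (not leap unless ÷400).
Multiples of 400: 2.
Leap years = 132 − 6 + 2 = 128.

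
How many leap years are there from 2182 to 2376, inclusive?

Multiples of 4 in [2182,2376]: 49.
Of those, multiples of 100: 2 (not leap unless ÷400).
Multiples of 400: 0.
Leap years = 49 − 2 + 0 = 47.

47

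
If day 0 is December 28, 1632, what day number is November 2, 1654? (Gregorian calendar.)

Dec 28, 1632 → Dec 28, 1633: 365 days.
Dec 28, 1633 → Dec 28, 1634: 365 days.
Dec 28, 1634 → Dec 28, 1635: 365 days.
Dec 28, 1635 → Dec 28, 1636: 366 days (Feb 29, 1636 is in that span).
Dec 28, 1636 → Dec 28, 1637: 365 days.
Dec 28, 1637 → Dec 28, 1638: 365 days.
Dec 28, 1638 → Dec 28, 1639: 365 days.
Dec 28, 1639 → Dec 28, 1640: 366 days (Feb 29, 1640 is in that span).
Dec 28, 1640 → Dec 28, 1641: 365 days.
Dec 28, 1641 → Dec 28, 1642: 365 days.
Dec 28, 1642 → Dec 28, 1643: 365 days.
Dec 28, 1643 → Dec 28, 1644: 366 days (Feb 29, 1644 is in that span).
Dec 28, 1644 → Dec 28, 1645: 365 days.
Dec 28, 1645 → Dec 28, 1646: 365 days.
Dec 28, 1646 → Dec 28, 1647: 365 days.
Dec 28, 1647 → Dec 28, 1648: 366 days (Feb 29, 1648 is in that span).
Dec 28, 1648 → Dec 28, 1649: 365 days.
Dec 28, 1649 → Dec 28, 1650: 365 days.
Dec 28, 1650 → Dec 28, 1651: 365 days.
Dec 28, 1651 → Dec 28, 1652: 366 days (Feb 29, 1652 is in that span).
Dec 28, 1652 → Dec 28, 1653: 365 days.
Dec 28, 1653 → Jan 28, 1654: 31 days (December has 31).
Jan 28, 1654 → Feb 28, 1654: 31 days (January has 31).
Feb 28, 1654 → Mar 28, 1654: 28 days (February has 28).
Mar 28, 1654 → Apr 28, 1654: 31 days (March has 31).
Apr 28, 1654 → May 28, 1654: 30 days (April has 30).
May 28, 1654 → Jun 28, 1654: 31 days (May has 31).
Jun 28, 1654 → Jul 28, 1654: 30 days (June has 30).
Jul 28, 1654 → Aug 28, 1654: 31 days (July has 31).
Aug 28, 1654 → Sep 28, 1654: 31 days (August has 31).
Sep 28, 1654 → Oct 28, 1654: 30 days (September has 30).
Oct 28, 1654 → Nov 2, 1654: 5 days.
Total: 7979 days.

7979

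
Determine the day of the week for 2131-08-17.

Friday

January 1, 2131 is a Monday.
Jan 1, 2131 → Feb 1, 2131: 31 days (January has 31).
Feb 1, 2131 → Mar 1, 2131: 28 days (February has 28).
Mar 1, 2131 → Apr 1, 2131: 31 days (March has 31).
Apr 1, 2131 → May 1, 2131: 30 days (April has 30).
May 1, 2131 → Jun 1, 2131: 31 days (May has 31).
Jun 1, 2131 → Jul 1, 2131: 30 days (June has 30).
Jul 1, 2131 → Aug 1, 2131: 31 days (July has 31).
Aug 1, 2131 → Aug 17, 2131: 16 days.
Total: 228 days.
228 mod 7 = 4, so Monday + 4 = Friday.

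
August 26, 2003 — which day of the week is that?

Tuesday

Doomsday rule: the anchor day for the 2000s is Tuesday. For year 03: 3÷12 = 0 r 3, and 3÷4 = 0, so 0+3+0 = 3.
Tuesday + 3 ≡ Friday — that's 2003's doomsday.
In August the doomsday date is Aug 8.
Aug 26 is 18 days after Aug 8; 18 mod 7 = 4, so Friday + 4 = Tuesday.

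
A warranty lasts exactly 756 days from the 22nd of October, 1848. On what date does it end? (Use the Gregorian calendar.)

+365 (one year) → Oct 22, 1849 (391 left).
Oct has 31 days: +10 → Nov 1, 1849 (381 left).
Nov has 30 days: +30 → Dec 1, 1849 (351 left).
Dec has 31 days: +31 → Jan 1, 1850 (320 left).
Jan has 31 days: +31 → Feb 1, 1850 (289 left).
Feb has 28 days: +28 → Mar 1, 1850 (261 left).
Mar has 31 days: +31 → Apr 1, 1850 (230 left).
Apr has 30 days: +30 → May 1, 1850 (200 left).
May has 31 days: +31 → Jun 1, 1850 (169 left).
Jun has 30 days: +30 → Jul 1, 1850 (139 left).
Jul has 31 days: +31 → Aug 1, 1850 (108 left).
Aug has 31 days: +31 → Sep 1, 1850 (77 left).
Sep has 30 days: +30 → Oct 1, 1850 (47 left).
Oct has 31 days: +31 → Nov 1, 1850 (16 left).
+16 → Nov 17, 1850.

November 17, 1850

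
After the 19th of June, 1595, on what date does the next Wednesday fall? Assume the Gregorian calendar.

June 21, 1595

Jun 19, 1595 is a Monday.
From Monday to the next Wednesday is 2 days.
Jun 19, 1595 + 2 = Jun 21, 1595.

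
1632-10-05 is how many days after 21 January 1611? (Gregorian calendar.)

Jan 21, 1611 → Jan 21, 1612: 365 days.
Jan 21, 1612 → Jan 21, 1613: 366 days (Feb 29, 1612 is in that span).
Jan 21, 1613 → Jan 21, 1614: 365 days.
Jan 21, 1614 → Jan 21, 1615: 365 days.
Jan 21, 1615 → Jan 21, 1616: 365 days.
Jan 21, 1616 → Jan 21, 1617: 366 days (Feb 29, 1616 is in that span).
Jan 21, 1617 → Jan 21, 1618: 365 days.
Jan 21, 1618 → Jan 21, 1619: 365 days.
Jan 21, 1619 → Jan 21, 1620: 365 days.
Jan 21, 1620 → Jan 21, 1621: 366 days (Feb 29, 1620 is in that span).
Jan 21, 1621 → Jan 21, 1622: 365 days.
Jan 21, 1622 → Jan 21, 1623: 365 days.
Jan 21, 1623 → Jan 21, 1624: 365 days.
Jan 21, 1624 → Jan 21, 1625: 366 days (Feb 29, 1624 is in that span).
Jan 21, 1625 → Jan 21, 1626: 365 days.
Jan 21, 1626 → Jan 21, 1627: 365 days.
Jan 21, 1627 → Jan 21, 1628: 365 days.
Jan 21, 1628 → Jan 21, 1629: 366 days (Feb 29, 1628 is in that span).
Jan 21, 1629 → Jan 21, 1630: 365 days.
Jan 21, 1630 → Jan 21, 1631: 365 days.
Jan 21, 1631 → Jan 21, 1632: 365 days.
Jan 21, 1632 → Feb 21, 1632: 31 days (January has 31).
Feb 21, 1632 → Mar 21, 1632: 29 days (February has 29).
Mar 21, 1632 → Apr 21, 1632: 31 days (March has 31).
Apr 21, 1632 → May 21, 1632: 30 days (April has 30).
May 21, 1632 → Jun 21, 1632: 31 days (May has 31).
Jun 21, 1632 → Jul 21, 1632: 30 days (June has 30).
Jul 21, 1632 → Aug 21, 1632: 31 days (July has 31).
Aug 21, 1632 → Sep 21, 1632: 31 days (August has 31).
Sep 21, 1632 → Oct 5, 1632: 14 days.
Total: 7928 days.

7928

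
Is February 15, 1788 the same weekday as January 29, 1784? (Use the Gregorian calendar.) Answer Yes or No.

From Jan 29, 1784 to Feb 15, 1788 is 1478 days.
1478 mod 7 = 1, so they are different weekdays.
(Jan 29, 1784 is a Thursday; Feb 15, 1788 is a Friday.)

No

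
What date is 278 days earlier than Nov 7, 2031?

February 2, 2031

−7 → Oct 31, 2031 (end of Oct, 31 days; 271 left).
−31 → Sep 30, 2031 (end of Sep, 30 days; 240 left).
−30 → Aug 31, 2031 (end of Aug, 31 days; 210 left).
−31 → Jul 31, 2031 (end of Jul, 31 days; 179 left).
−31 → Jun 30, 2031 (end of Jun, 30 days; 148 left).
−30 → May 31, 2031 (end of May, 31 days; 118 left).
−31 → Apr 30, 2031 (end of Apr, 30 days; 87 left).
−30 → Mar 31, 2031 (end of Mar, 31 days; 57 left).
−31 → Feb 28, 2031 (end of Feb, 28 days; 26 left).
−26 → Feb 2, 2031.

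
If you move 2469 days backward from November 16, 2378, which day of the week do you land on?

First find the weekday of Nov 16, 2378. Doomsday rule: the anchor day for the 2300s is Wednesday. For year 78: 78÷12 = 6 r 6, and 6÷4 = 1, so 6+6+1 = 13.
Wednesday + 13 ≡ Tuesday — that's 2378's doomsday.
In November the doomsday date is Nov 7.
Nov 16 is 9 days after Nov 7; 9 mod 7 = 2, so Tuesday + 2 = Thursday.
2469 mod 7 = 5, so 2469 days before a Thursday is Thursday − 5 = Saturday.

Saturday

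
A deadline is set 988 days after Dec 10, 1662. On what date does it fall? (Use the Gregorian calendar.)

+365 (one year) → Dec 10, 1663 (623 left).
+366 (one year; includes Feb 29, 1664) → Dec 10, 1664 (257 left).
Dec has 31 days: +22 → Jan 1, 1665 (235 left).
Jan has 31 days: +31 → Feb 1, 1665 (204 left).
Feb has 28 days: +28 → Mar 1, 1665 (176 left).
Mar has 31 days: +31 → Apr 1, 1665 (145 left).
Apr has 30 days: +30 → May 1, 1665 (115 left).
May has 31 days: +31 → Jun 1, 1665 (84 left).
Jun has 30 days: +30 → Jul 1, 1665 (54 left).
Jul has 31 days: +31 → Aug 1, 1665 (23 left).
+23 → Aug 24, 1665.

August 24, 1665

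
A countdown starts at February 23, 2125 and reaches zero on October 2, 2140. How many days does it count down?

Feb 23, 2125 → Feb 23, 2126: 365 days.
Feb 23, 2126 → Feb 23, 2127: 365 days.
Feb 23, 2127 → Feb 23, 2128: 365 days.
Feb 23, 2128 → Feb 23, 2129: 366 days (Feb 29, 2128 is in that span).
Feb 23, 2129 → Feb 23, 2130: 365 days.
Feb 23, 2130 → Feb 23, 2131: 365 days.
Feb 23, 2131 → Feb 23, 2132: 365 days.
Feb 23, 2132 → Feb 23, 2133: 366 days (Feb 29, 2132 is in that span).
Feb 23, 2133 → Feb 23, 2134: 365 days.
Feb 23, 2134 → Feb 23, 2135: 365 days.
Feb 23, 2135 → Feb 23, 2136: 365 days.
Feb 23, 2136 → Feb 23, 2137: 366 days (Feb 29, 2136 is in that span).
Feb 23, 2137 → Feb 23, 2138: 365 days.
Feb 23, 2138 → Feb 23, 2139: 365 days.
Feb 23, 2139 → Feb 23, 2140: 365 days.
Feb 23, 2140 → Mar 23, 2140: 29 days (February has 29).
Mar 23, 2140 → Apr 23, 2140: 31 days (March has 31).
Apr 23, 2140 → May 23, 2140: 30 days (April has 30).
May 23, 2140 → Jun 23, 2140: 31 days (May has 31).
Jun 23, 2140 → Jul 23, 2140: 30 days (June has 30).
Jul 23, 2140 → Aug 23, 2140: 31 days (July has 31).
Aug 23, 2140 → Sep 23, 2140: 31 days (August has 31).
Sep 23, 2140 → Oct 2, 2140: 9 days.
Total: 5700 days.

5700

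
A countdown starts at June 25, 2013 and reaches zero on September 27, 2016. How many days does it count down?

1190

Jun 25, 2013 → Jun 25, 2014: 365 days.
Jun 25, 2014 → Jun 25, 2015: 365 days.
Jun 25, 2015 → Jun 25, 2016: 366 days (Feb 29, 2016 is in that span).
Jun 25, 2016 → Jul 25, 2016: 30 days (June has 30).
Jul 25, 2016 → Aug 25, 2016: 31 days (July has 31).
Aug 25, 2016 → Sep 25, 2016: 31 days (August has 31).
Sep 25, 2016 → Sep 27, 2016: 2 days.
Total: 1190 days.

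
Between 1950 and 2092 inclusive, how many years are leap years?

36

Multiples of 4 in [1950,2092]: 36.
Of those, multiples of 100: 1 (not leap unless ÷400).
Multiples of 400: 1.
Leap years = 36 − 1 + 1 = 36.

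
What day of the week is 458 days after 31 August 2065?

First find the weekday of Aug 31, 2065. Doomsday rule: the anchor day for the 2000s is Tuesday. For year 65: 65÷12 = 5 r 5, and 5÷4 = 1, so 5+5+1 = 11.
Tuesday + 11 ≡ Saturday — that's 2065's doomsday.
In August the doomsday date is Aug 8.
Aug 31 is 23 days after Aug 8; 23 mod 7 = 2, so Saturday + 2 = Monday.
458 mod 7 = 3, so 458 days after a Monday is Monday + 3 = Thursday.

Thursday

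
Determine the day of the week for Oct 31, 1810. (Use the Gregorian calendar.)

Doomsday rule: the anchor day for the 1800s is Friday. For year 10: 10÷12 = 0 r 10, and 10÷4 = 2, so 0+10+2 = 12.
Friday + 12 ≡ Wednesday — that's 1810's doomsday.
In October the doomsday date is Oct 10.
Oct 31 is 21 days after Oct 10; 21 mod 7 = 0, so Wednesday + 0 = Wednesday.

Wednesday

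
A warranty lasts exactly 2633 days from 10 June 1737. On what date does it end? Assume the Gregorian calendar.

August 25, 1744

+365 (one year) → Jun 10, 1738 (2268 left).
+365 (one year) → Jun 10, 1739 (1903 left).
+366 (one year; includes Feb 29, 1740) → Jun 10, 1740 (1537 left).
+365 (one year) → Jun 10, 1741 (1172 left).
+365 (one year) → Jun 10, 1742 (807 left).
+365 (one year) → Jun 10, 1743 (442 left).
+366 (one year; includes Feb 29, 1744) → Jun 10, 1744 (76 left).
Jun has 30 days: +21 → Jul 1, 1744 (55 left).
Jul has 31 days: +31 → Aug 1, 1744 (24 left).
+24 → Aug 25, 1744.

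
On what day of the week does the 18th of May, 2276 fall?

Doomsday rule: the anchor day for the 2200s is Friday. For year 76: 76÷12 = 6 r 4, and 4÷4 = 1, so 6+4+1 = 11.
Friday + 11 ≡ Tuesday — that's 2276's doomsday.
In May the doomsday date is May 9.
May 18 is 9 days after May 9; 9 mod 7 = 2, so Tuesday + 2 = Thursday.

Thursday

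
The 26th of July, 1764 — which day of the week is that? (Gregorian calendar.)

Doomsday rule: the anchor day for the 1700s is Sunday. For year 64: 64÷12 = 5 r 4, and 4÷4 = 1, so 5+4+1 = 10.
Sunday + 10 ≡ Wednesday — that's 1764's doomsday.
In July the doomsday date is Jul 11.
Jul 26 is 15 days after Jul 11; 15 mod 7 = 1, so Wednesday + 1 = Thursday.

Thursday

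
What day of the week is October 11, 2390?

Doomsday rule: the anchor day for the 2300s is Wednesday. For year 90: 90÷12 = 7 r 6, and 6÷4 = 1, so 7+6+1 = 14.
Wednesday + 14 ≡ Wednesday — that's 2390's doomsday.
In October the doomsday date is Oct 10.
Oct 11 is 1 day after Oct 10; 1 mod 7 = 1, so Wednesday + 1 = Thursday.

Thursday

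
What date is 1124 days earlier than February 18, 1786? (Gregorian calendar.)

−365 (one year) → Feb 18, 1785 (759 left).
−366 (one year; includes Feb 29, 1784) → Feb 18, 1784 (393 left).
−18 → Jan 31, 1784 (end of Jan, 31 days; 375 left).
−31 → Dec 31, 1783 (end of Dec, 31 days; 344 left).
−31 → Nov 30, 1783 (end of Nov, 30 days; 313 left).
−30 → Oct 31, 1783 (end of Oct, 31 days; 283 left).
−31 → Sep 30, 1783 (end of Sep, 30 days; 252 left).
−30 → Aug 31, 1783 (end of Aug, 31 days; 222 left).
−31 → Jul 31, 1783 (end of Jul, 31 days; 191 left).
−31 → Jun 30, 1783 (end of Jun, 30 days; 160 left).
−30 → May 31, 1783 (end of May, 31 days; 130 left).
−31 → Apr 30, 1783 (end of Apr, 30 days; 99 left).
−30 → Mar 31, 1783 (end of Mar, 31 days; 69 left).
−31 → Feb 28, 1783 (end of Feb, 28 days; 38 left).
−28 → Jan 31, 1783 (end of Jan, 31 days; 10 left).
−10 → Jan 21, 1783.

January 21, 1783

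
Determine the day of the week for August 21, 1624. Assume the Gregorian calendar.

Doomsday rule: the anchor day for the 1600s is Tuesday. For year 24: 24÷12 = 2 r 0, and 0÷4 = 0, so 2+0+0 = 2.
Tuesday + 2 ≡ Thursday — that's 1624's doomsday.
In August the doomsday date is Aug 8.
Aug 21 is 13 days after Aug 8; 13 mod 7 = 6, so Thursday + 6 = Wednesday.

Wednesday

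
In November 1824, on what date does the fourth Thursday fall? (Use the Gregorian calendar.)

November 1, 1824 is a Monday.
The first Thursday is therefore November 4 (3 days later).
The fourth Thursday is 4 + 3×7 = November 25.

November 25, 1824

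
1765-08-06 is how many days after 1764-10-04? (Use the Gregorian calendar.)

306

Oct 4, 1764 → Nov 4, 1764: 31 days (October has 31).
Nov 4, 1764 → Dec 4, 1764: 30 days (November has 30).
Dec 4, 1764 → Jan 4, 1765: 31 days (December has 31).
Jan 4, 1765 → Feb 4, 1765: 31 days (January has 31).
Feb 4, 1765 → Mar 4, 1765: 28 days (February has 28).
Mar 4, 1765 → Apr 4, 1765: 31 days (March has 31).
Apr 4, 1765 → May 4, 1765: 30 days (April has 30).
May 4, 1765 → Jun 4, 1765: 31 days (May has 31).
Jun 4, 1765 → Jul 4, 1765: 30 days (June has 30).
Jul 4, 1765 → Aug 4, 1765: 31 days (July has 31).
Aug 4, 1765 → Aug 6, 1765: 2 days.
Total: 306 days.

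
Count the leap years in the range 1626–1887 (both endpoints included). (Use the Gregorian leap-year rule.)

Multiples of 4 in [1626,1887]: 65.
Of those, multiples of 100: 2 (not leap unless ÷400).
Multiples of 400: 0.
Leap years = 65 − 2 + 0 = 63.

63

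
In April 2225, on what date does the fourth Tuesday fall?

April 1, 2225 is a Friday.
The first Tuesday is therefore April 5 (4 days later).
The fourth Tuesday is 5 + 3×7 = April 26.

April 26, 2225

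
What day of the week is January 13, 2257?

Tuesday

Doomsday rule: the anchor day for the 2200s is Friday. For year 57: 57÷12 = 4 r 9, and 9÷4 = 2, so 4+9+2 = 15.
Friday + 15 ≡ Saturday — that's 2257's doomsday.
In January the doomsday date is Jan 3 (2257 is not a leap year).
Jan 13 is 10 days after Jan 3; 10 mod 7 = 3, so Saturday + 3 = Tuesday.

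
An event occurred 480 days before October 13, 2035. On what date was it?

−365 (one year) → Oct 13, 2034 (115 left).
−13 → Sep 30, 2034 (end of Sep, 30 days; 102 left).
−30 → Aug 31, 2034 (end of Aug, 31 days; 72 left).
−31 → Jul 31, 2034 (end of Jul, 31 days; 41 left).
−31 → Jun 30, 2034 (end of Jun, 30 days; 10 left).
−10 → Jun 20, 2034.

June 20, 2034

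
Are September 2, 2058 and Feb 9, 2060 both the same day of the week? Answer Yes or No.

From Sep 2, 2058 to Feb 9, 2060 is 525 days.
525 mod 7 = 0, so they are the same weekday.
(Sep 2, 2058 is a Monday; Feb 9, 2060 is a Monday.)

Yes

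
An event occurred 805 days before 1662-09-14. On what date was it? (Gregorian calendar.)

July 1, 1660

−365 (one year) → Sep 14, 1661 (440 left).
−365 (one year) → Sep 14, 1660 (75 left).
−14 → Aug 31, 1660 (end of Aug, 31 days; 61 left).
−31 → Jul 31, 1660 (end of Jul, 31 days; 30 left).
−30 → Jul 1, 1660.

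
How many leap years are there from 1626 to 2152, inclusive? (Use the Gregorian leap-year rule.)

Multiples of 4 in [1626,2152]: 132.
Of those, multiples of 100: 5 (not leap unless ÷400).
Multiples of 400: 1.
Leap years = 132 − 5 + 1 = 128.

128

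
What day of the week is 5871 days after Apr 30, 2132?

First find the weekday of Apr 30, 2132. Doomsday rule: the anchor day for the 2100s is Sunday. For year 32: 32÷12 = 2 r 8, and 8÷4 = 2, so 2+8+2 = 12.
Sunday + 12 ≡ Friday — that's 2132's doomsday.
In April the doomsday date is Apr 4.
Apr 30 is 26 days after Apr 4; 26 mod 7 = 5, so Friday + 5 = Wednesday.
5871 mod 7 = 5, so 5871 days after a Wednesday is Wednesday + 5 = Monday.

Monday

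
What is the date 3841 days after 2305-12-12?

+365 (one year) → Dec 12, 2306 (3476 left).
+365 (one year) → Dec 12, 2307 (3111 left).
+366 (one year; includes Feb 29, 2308) → Dec 12, 2308 (2745 left).
+365 (one year) → Dec 12, 2309 (2380 left).
+365 (one year) → Dec 12, 2310 (2015 left).
+365 (one year) → Dec 12, 2311 (1650 left).
+366 (one year; includes Feb 29, 2312) → Dec 12, 2312 (1284 left).
+365 (one year) → Dec 12, 2313 (919 left).
+365 (one year) → Dec 12, 2314 (554 left).
+365 (one year) → Dec 12, 2315 (189 left).
Dec has 31 days: +20 → Jan 1, 2316 (169 left).
Jan has 31 days: +31 → Feb 1, 2316 (138 left).
Feb has 29 days: +29 → Mar 1, 2316 (109 left).
Mar has 31 days: +31 → Apr 1, 2316 (78 left).
Apr has 30 days: +30 → May 1, 2316 (48 left).
May has 31 days: +31 → Jun 1, 2316 (17 left).
+17 → Jun 18, 2316.

June 18, 2316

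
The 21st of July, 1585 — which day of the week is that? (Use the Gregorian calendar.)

Sunday

Doomsday rule: the anchor day for the 1500s is Wednesday. For year 85: 85÷12 = 7 r 1, and 1÷4 = 0, so 7+1+0 = 8.
Wednesday + 8 ≡ Thursday — that's 1585's doomsday.
In July the doomsday date is Jul 11.
Jul 21 is 10 days after Jul 11; 10 mod 7 = 3, so Thursday + 3 = Sunday.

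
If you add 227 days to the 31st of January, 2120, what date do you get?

Jan has 31 days: +1 → Feb 1, 2120 (226 left).
Feb has 29 days: +29 → Mar 1, 2120 (197 left).
Mar has 31 days: +31 → Apr 1, 2120 (166 left).
Apr has 30 days: +30 → May 1, 2120 (136 left).
May has 31 days: +31 → Jun 1, 2120 (105 left).
Jun has 30 days: +30 → Jul 1, 2120 (75 left).
Jul has 31 days: +31 → Aug 1, 2120 (44 left).
Aug has 31 days: +31 → Sep 1, 2120 (13 left).
+13 → Sep 14, 2120.

September 14, 2120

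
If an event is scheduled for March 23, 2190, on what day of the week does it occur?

Doomsday rule: the anchor day for the 2100s is Sunday. For year 90: 90÷12 = 7 r 6, and 6÷4 = 1, so 7+6+1 = 14.
Sunday + 14 ≡ Sunday — that's 2190's doomsday.
In March the doomsday date is Mar 14.
Mar 23 is 9 days after Mar 14; 9 mod 7 = 2, so Sunday + 2 = Tuesday.

Tuesday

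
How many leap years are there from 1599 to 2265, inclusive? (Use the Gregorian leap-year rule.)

162

Multiples of 4 in [1599,2265]: 167.
Of those, multiples of 100: 7 (not leap unless ÷400).
Multiples of 400: 2.
Leap years = 167 − 7 + 2 = 162.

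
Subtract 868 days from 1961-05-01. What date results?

December 15, 1958

−365 (one year) → May 1, 1960 (503 left).
−366 (one year; includes Feb 29, 1960) → May 1, 1959 (137 left).
−1 → Apr 30, 1959 (end of Apr, 30 days; 136 left).
−30 → Mar 31, 1959 (end of Mar, 31 days; 106 left).
−31 → Feb 28, 1959 (end of Feb, 28 days; 75 left).
−28 → Jan 31, 1959 (end of Jan, 31 days; 47 left).
−31 → Dec 31, 1958 (end of Dec, 31 days; 16 left).
−16 → Dec 15, 1958.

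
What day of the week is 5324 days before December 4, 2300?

First find the weekday of Dec 4, 2300. Doomsday rule: the anchor day for the 2300s is Wednesday. For year 00: 0÷12 = 0 r 0, and 0÷4 = 0, so 0+0+0 = 0.
Wednesday + 0 ≡ Wednesday — that's 2300's doomsday.
In December the doomsday date is Dec 12.
Dec 4 is 8 days before Dec 12; 8 mod 7 = 1, so Wednesday − 1 = Tuesday.
5324 mod 7 = 4, so 5324 days before a Tuesday is Tuesday − 4 = Friday.

Friday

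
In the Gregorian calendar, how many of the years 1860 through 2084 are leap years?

Multiples of 4 in [1860,2084]: 57.
Of those, multiples of 100: 2 (not leap unless ÷400).
Multiples of 400: 1.
Leap years = 57 − 2 + 1 = 56.

56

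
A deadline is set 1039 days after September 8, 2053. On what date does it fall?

July 13, 2056

+365 (one year) → Sep 8, 2054 (674 left).
+365 (one year) → Sep 8, 2055 (309 left).
Sep has 30 days: +23 → Oct 1, 2055 (286 left).
Oct has 31 days: +31 → Nov 1, 2055 (255 left).
Nov has 30 days: +30 → Dec 1, 2055 (225 left).
Dec has 31 days: +31 → Jan 1, 2056 (194 left).
Jan has 31 days: +31 → Feb 1, 2056 (163 left).
Feb has 29 days: +29 → Mar 1, 2056 (134 left).
Mar has 31 days: +31 → Apr 1, 2056 (103 left).
Apr has 30 days: +30 → May 1, 2056 (73 left).
May has 31 days: +31 → Jun 1, 2056 (42 left).
Jun has 30 days: +30 → Jul 1, 2056 (12 left).
+12 → Jul 13, 2056.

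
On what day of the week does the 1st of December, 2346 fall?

Doomsday rule: the anchor day for the 2300s is Wednesday. For year 46: 46÷12 = 3 r 10, and 10÷4 = 2, so 3+10+2 = 15.
Wednesday + 15 ≡ Thursday — that's 2346's doomsday.
In December the doomsday date is Dec 12.
Dec 1 is 11 days before Dec 12; 11 mod 7 = 4, so Thursday − 4 = Sunday.

Sunday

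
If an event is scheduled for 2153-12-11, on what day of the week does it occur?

Doomsday rule: the anchor day for the 2100s is Sunday. For year 53: 53÷12 = 4 r 5, and 5÷4 = 1, so 4+5+1 = 10.
Sunday + 10 ≡ Wednesday — that's 2153's doomsday.
In December the doomsday date is Dec 12.
Dec 11 is 1 day before Dec 12; 1 mod 7 = 1, so Wednesday − 1 = Tuesday.

Tuesday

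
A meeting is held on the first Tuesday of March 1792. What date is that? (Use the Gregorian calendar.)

March 6, 1792

March 1, 1792 is a Thursday.
The first Tuesday is therefore March 6 (5 days later).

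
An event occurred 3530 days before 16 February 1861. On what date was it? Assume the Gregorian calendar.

June 19, 1851

−366 (one year; includes Feb 29, 1860) → Feb 16, 1860 (3164 left).
−365 (one year) → Feb 16, 1859 (2799 left).
−365 (one year) → Feb 16, 1858 (2434 left).
−365 (one year) → Feb 16, 1857 (2069 left).
−366 (one year; includes Feb 29, 1856) → Feb 16, 1856 (1703 left).
−365 (one year) → Feb 16, 1855 (1338 left).
−365 (one year) → Feb 16, 1854 (973 left).
−365 (one year) → Feb 16, 1853 (608 left).
−366 (one year; includes Feb 29, 1852) → Feb 16, 1852 (242 left).
−16 → Jan 31, 1852 (end of Jan, 31 days; 226 left).
−31 → Dec 31, 1851 (end of Dec, 31 days; 195 left).
−31 → Nov 30, 1851 (end of Nov, 30 days; 164 left).
−30 → Oct 31, 1851 (end of Oct, 31 days; 134 left).
−31 → Sep 30, 1851 (end of Sep, 30 days; 103 left).
−30 → Aug 31, 1851 (end of Aug, 31 days; 73 left).
−31 → Jul 31, 1851 (end of Jul, 31 days; 42 left).
−31 → Jun 30, 1851 (end of Jun, 30 days; 11 left).
−11 → Jun 19, 1851.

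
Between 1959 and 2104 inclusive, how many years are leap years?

Multiples of 4 in [1959,2104]: 37.
Of those, multiples of 100: 2 (not leap unless ÷400).
Multiples of 400: 1.
Leap years = 37 − 2 + 1 = 36.

36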